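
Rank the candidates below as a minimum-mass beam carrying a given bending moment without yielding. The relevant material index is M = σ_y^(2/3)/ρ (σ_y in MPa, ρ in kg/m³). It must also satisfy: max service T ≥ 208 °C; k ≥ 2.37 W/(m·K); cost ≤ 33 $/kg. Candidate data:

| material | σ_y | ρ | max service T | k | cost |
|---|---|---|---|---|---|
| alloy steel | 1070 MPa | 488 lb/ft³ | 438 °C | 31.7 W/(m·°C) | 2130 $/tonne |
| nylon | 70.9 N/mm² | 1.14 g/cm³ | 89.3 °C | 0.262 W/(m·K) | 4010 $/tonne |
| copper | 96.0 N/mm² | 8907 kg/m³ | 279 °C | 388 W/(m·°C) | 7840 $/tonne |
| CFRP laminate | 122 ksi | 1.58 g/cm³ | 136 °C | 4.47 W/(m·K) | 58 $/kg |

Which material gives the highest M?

alloy steel

Screen on constraints: max service T ≥ 208 °C; k ≥ 2.37 W/(m·K); cost ≤ 33 $/kg. Survivors: alloy steel, copper.
After converting to SI:
  alloy steel: σ_y = 1070 MPa, ρ = 7817 kg/m³
  copper: σ_y = 96.00 MPa, ρ = 8907 kg/m³
  alloy steel: M = 13.4×10⁻³
  copper: M = 2.35×10⁻³
Alloy steel ranks first.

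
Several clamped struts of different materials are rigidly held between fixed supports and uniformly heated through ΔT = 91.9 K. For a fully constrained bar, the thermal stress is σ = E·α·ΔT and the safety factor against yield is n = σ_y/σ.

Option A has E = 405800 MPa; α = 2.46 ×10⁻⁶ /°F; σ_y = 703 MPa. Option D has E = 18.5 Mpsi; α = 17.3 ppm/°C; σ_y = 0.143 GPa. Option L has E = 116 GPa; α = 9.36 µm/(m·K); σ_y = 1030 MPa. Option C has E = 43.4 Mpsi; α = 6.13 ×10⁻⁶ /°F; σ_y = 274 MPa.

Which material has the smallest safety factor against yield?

With everything in SI (GPa, ×10⁻⁶/K, MPa):
  option A: E = 405.8, α = 4.43, σ_y = 703.0 → σ = 165 MPa, n = 4.26
  option D: E = 127.6, α = 17.3, σ_y = 143.0 → σ = 203 MPa, n = 0.705
  option L: E = 116.0, α = 9.36, σ_y = 1030 → σ = 99.8 MPa, n = 10.3
  option C: E = 299.2, α = 11.0, σ_y = 274.0 → σ = 303 MPa, n = 0.903
Smallest n: option D with n = 0.705.

option D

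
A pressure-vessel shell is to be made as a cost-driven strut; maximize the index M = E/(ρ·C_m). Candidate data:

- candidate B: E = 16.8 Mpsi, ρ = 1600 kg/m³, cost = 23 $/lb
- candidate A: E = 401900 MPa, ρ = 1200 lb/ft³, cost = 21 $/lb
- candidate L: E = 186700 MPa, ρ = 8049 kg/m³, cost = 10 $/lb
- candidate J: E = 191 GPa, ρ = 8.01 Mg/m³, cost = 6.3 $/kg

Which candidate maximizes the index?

candidate J

Convert each candidate to consistent units, then evaluate M:
  candidate B: E = 115.8 GPa, ρ = 1600 kg/m³, cost = 50.71 $/kg
  candidate A: E = 401.9 GPa, ρ = 19220 kg/m³, cost = 46.30 $/kg
  candidate L: E = 186.7 GPa, ρ = 8049 kg/m³, cost = 22.05 $/kg
  candidate J: E = 191.0 GPa, ρ = 8010 kg/m³, cost = 6.300 $/kg
  candidate J: M = 3.78 MN·m per $
  candidate B: M = 1.43 MN·m per $
  candidate L: M = 1.05 MN·m per $
  candidate A: M = 0.452 MN·m per $
Candidate J ranks first.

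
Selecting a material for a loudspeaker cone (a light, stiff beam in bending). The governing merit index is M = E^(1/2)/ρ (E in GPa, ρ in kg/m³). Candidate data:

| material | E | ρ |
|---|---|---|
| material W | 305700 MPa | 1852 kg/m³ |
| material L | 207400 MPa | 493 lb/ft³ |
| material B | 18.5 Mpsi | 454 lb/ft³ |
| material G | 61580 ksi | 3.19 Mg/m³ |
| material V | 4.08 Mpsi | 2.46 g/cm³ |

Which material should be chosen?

Normalizing units and computing the index:
  material W: E = 305.7 GPa, ρ = 1852 kg/m³
  material L: E = 207.4 GPa, ρ = 7897 kg/m³
  material B: E = 127.6 GPa, ρ = 7272 kg/m³
  material G: E = 424.6 GPa, ρ = 3190 kg/m³
  material V: E = 28.13 GPa, ρ = 2460 kg/m³
  material W: M = 9.44×10⁻³
  material G: M = 6.46×10⁻³
  material V: M = 2.16×10⁻³
  material L: M = 1.82×10⁻³
  material B: M = 1.55×10⁻³
Highest index: material W.

material W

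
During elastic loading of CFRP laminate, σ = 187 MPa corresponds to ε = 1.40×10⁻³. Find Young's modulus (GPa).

E = σ/ε = 187 MPa / 1.40×10⁻³ = 133600 MPa = 134 GPa.

134 GPa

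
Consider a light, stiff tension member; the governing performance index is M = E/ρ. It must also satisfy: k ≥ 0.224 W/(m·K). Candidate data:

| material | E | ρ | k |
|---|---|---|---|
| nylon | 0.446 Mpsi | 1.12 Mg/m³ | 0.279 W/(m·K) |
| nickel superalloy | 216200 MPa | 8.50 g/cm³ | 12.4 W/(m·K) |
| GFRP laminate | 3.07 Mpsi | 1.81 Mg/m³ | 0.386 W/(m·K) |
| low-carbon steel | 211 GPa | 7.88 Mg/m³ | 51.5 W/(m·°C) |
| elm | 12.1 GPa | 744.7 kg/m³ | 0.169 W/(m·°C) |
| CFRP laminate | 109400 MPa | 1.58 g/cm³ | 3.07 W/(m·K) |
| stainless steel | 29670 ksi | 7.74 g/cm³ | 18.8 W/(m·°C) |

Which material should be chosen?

Screen on constraints: k ≥ 0.224 W/(m·K). Survivors: nylon, nickel superalloy, GFRP laminate, low-carbon steel, CFRP laminate, stainless steel.
After converting to SI:
  nylon: E = 3.075 GPa, ρ = 1120 kg/m³
  nickel superalloy: E = 216.2 GPa, ρ = 8500 kg/m³
  GFRP laminate: E = 21.17 GPa, ρ = 1810 kg/m³
  low-carbon steel: E = 211.0 GPa, ρ = 7880 kg/m³
  CFRP laminate: E = 109.4 GPa, ρ = 1580 kg/m³
  stainless steel: E = 204.6 GPa, ρ = 7740 kg/m³
  CFRP laminate: M = 69.2 MN·m/kg
  low-carbon steel: M = 26.8 MN·m/kg
  stainless steel: M = 26.4 MN·m/kg
  nickel superalloy: M = 25.4 MN·m/kg
  GFRP laminate: M = 11.7 MN·m/kg
  nylon: M = 2.75 MN·m/kg
Highest index: CFRP laminate.

CFRP laminate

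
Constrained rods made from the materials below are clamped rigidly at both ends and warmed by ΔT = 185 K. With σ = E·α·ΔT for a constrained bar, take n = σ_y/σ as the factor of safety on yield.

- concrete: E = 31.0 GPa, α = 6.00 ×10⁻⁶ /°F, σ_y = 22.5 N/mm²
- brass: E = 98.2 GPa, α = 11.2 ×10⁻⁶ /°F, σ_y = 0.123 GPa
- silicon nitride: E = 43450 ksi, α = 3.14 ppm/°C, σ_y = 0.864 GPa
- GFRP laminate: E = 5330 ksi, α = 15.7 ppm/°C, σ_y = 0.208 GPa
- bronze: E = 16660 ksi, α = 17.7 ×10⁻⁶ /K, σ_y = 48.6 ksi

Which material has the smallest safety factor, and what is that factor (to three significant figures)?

brass, n = 0.336

With everything in SI (GPa, ×10⁻⁶/K, MPa):
  concrete: E = 31.00, α = 10.8, σ_y = 22.50 → σ = 61.9 MPa, n = 0.363
  brass: E = 98.20, α = 20.2, σ_y = 123.0 → σ = 366 MPa, n = 0.336
  silicon nitride: E = 299.6, α = 3.14, σ_y = 864.0 → σ = 174 MPa, n = 4.96
  GFRP laminate: E = 36.75, α = 15.7, σ_y = 208.0 → σ = 107 MPa, n = 1.95
  bronze: E = 114.9, α = 17.7, σ_y = 335.1 → σ = 376 MPa, n = 0.891
Smallest n: brass with n = 0.336.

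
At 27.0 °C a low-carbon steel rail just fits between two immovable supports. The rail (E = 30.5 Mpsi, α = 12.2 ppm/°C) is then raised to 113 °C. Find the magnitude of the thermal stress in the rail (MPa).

E = 30.5 Mpsi = 210.3 GPa.
ΔT = 86.00 K. Constrained thermal stress σ = E·α·ΔT = 210.3×10³ MPa × 12.2×10⁻⁶ × 86.00 = 221 MPa (compressive).

221 MPa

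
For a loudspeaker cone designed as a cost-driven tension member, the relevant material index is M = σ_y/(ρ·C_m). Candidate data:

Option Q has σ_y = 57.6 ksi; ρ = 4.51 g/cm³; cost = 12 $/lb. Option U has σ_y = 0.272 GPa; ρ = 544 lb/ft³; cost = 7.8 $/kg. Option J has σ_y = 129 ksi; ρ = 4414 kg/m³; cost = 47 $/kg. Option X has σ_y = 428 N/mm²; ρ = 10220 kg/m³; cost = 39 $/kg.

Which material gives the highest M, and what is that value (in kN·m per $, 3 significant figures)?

In SI units:
  option Q: σ_y = 397.1 MPa, ρ = 4510 kg/m³, cost = 26.46 $/kg
  option U: σ_y = 272.0 MPa, ρ = 8714 kg/m³, cost = 7.800 $/kg
  option J: σ_y = 889.4 MPa, ρ = 4414 kg/m³, cost = 47.00 $/kg
  option X: σ_y = 428.0 MPa, ρ = 10220 kg/m³, cost = 39.00 $/kg
  option J: M = 4.29 kN·m per $
  option U: M = 4.00 kN·m per $
  option Q: M = 3.33 kN·m per $
  option X: M = 1.07 kN·m per $
Option J ranks first.

option J, M = 4.29 kN·m per $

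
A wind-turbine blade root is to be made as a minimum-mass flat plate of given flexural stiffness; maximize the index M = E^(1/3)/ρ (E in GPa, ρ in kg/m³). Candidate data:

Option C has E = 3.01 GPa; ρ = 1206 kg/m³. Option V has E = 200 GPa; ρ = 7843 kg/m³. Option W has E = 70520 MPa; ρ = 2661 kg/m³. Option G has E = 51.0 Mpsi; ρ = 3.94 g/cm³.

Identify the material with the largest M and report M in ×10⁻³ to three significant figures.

Normalizing units and computing the index:
  option C: E = 3.010 GPa, ρ = 1206 kg/m³
  option V: E = 200.0 GPa, ρ = 7843 kg/m³
  option W: E = 70.52 GPa, ρ = 2661 kg/m³
  option G: E = 351.6 GPa, ρ = 3940 kg/m³
  option G: M = 1.79×10⁻³
  option W: M = 1.55×10⁻³
  option C: M = 1.20×10⁻³
  option V: M = 0.746×10⁻³
Option G ranks first.

option G, M = 1.79×10⁻³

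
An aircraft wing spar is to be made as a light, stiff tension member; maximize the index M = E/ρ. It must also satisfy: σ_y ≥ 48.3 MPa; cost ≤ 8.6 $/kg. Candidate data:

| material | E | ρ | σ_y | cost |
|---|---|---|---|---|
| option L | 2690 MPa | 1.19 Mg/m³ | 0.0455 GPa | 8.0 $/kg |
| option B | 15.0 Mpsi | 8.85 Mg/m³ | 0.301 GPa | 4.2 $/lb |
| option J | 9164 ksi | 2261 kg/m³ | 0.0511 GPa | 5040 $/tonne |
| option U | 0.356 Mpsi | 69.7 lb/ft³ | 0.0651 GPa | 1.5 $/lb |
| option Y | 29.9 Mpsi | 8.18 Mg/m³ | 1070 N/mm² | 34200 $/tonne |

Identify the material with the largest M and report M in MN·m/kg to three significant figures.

option J, M = 27.9 MN·m/kg

Screen on constraints: σ_y ≥ 48.3 MPa; cost ≤ 8.6 $/kg. Survivors: option J, option U.
Convert each candidate to consistent units, then evaluate M:
  option J: E = 63.18 GPa, ρ = 2261 kg/m³
  option U: E = 2.455 GPa, ρ = 1116 kg/m³
  option J: M = 27.9 MN·m/kg
  option U: M = 2.20 MN·m/kg
Option J has the largest M.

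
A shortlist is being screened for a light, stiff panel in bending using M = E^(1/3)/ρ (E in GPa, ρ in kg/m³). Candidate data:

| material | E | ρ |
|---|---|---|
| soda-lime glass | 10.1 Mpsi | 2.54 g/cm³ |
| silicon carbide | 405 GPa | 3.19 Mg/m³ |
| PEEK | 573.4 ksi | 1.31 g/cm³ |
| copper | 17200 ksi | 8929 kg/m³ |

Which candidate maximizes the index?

silicon carbide

Convert each candidate to consistent units, then evaluate M:
  soda-lime glass: E = 69.64 GPa, ρ = 2540 kg/m³
  silicon carbide: E = 405.0 GPa, ρ = 3190 kg/m³
  PEEK: E = 3.953 GPa, ρ = 1310 kg/m³
  copper: E = 118.6 GPa, ρ = 8929 kg/m³
  silicon carbide: M = 2.32×10⁻³
  soda-lime glass: M = 1.62×10⁻³
  PEEK: M = 1.21×10⁻³
  copper: M = 0.550×10⁻³
The maximum is for silicon carbide.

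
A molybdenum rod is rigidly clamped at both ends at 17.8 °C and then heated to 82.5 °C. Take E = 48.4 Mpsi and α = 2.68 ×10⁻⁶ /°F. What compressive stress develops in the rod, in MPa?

104 MPa

E = 48.4 Mpsi = 333.7 GPa.
α = 2.68×10⁻⁶/°F × 9/5 = 4.82×10⁻⁶/K.
ΔT = 64.70 K. Constrained thermal stress σ = E·α·ΔT = 333.7×10³ MPa × 4.82×10⁻⁶ × 64.70 = 104 MPa (compressive).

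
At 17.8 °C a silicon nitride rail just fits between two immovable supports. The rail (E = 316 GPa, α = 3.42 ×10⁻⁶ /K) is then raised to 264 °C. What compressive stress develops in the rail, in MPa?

266 MPa

ΔT = 246.2 K. Constrained thermal stress σ = E·α·ΔT = 316.0×10³ MPa × 3.42×10⁻⁶ × 246.2 = 266 MPa (compressive).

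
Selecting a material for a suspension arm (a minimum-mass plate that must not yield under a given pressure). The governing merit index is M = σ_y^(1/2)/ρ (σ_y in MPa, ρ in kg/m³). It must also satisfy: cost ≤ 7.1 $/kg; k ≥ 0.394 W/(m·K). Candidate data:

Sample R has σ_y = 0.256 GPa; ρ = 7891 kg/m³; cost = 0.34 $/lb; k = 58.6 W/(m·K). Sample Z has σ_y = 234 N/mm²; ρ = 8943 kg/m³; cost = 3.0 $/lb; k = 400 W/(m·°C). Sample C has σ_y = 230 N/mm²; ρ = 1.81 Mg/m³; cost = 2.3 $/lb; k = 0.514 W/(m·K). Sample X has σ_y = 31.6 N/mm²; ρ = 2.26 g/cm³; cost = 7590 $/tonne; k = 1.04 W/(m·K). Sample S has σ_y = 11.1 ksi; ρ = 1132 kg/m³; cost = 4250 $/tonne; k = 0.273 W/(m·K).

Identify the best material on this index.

Screen on constraints: cost ≤ 7.1 $/kg; k ≥ 0.394 W/(m·K). Survivors: sample R, sample Z, sample C.
After converting to SI:
  sample R: σ_y = 256.0 MPa, ρ = 7891 kg/m³
  sample Z: σ_y = 234.0 MPa, ρ = 8943 kg/m³
  sample C: σ_y = 230.0 MPa, ρ = 1810 kg/m³
  sample C: M = 8.38×10⁻³
  sample R: M = 2.03×10⁻³
  sample Z: M = 1.71×10⁻³
Highest index: sample C.

sample C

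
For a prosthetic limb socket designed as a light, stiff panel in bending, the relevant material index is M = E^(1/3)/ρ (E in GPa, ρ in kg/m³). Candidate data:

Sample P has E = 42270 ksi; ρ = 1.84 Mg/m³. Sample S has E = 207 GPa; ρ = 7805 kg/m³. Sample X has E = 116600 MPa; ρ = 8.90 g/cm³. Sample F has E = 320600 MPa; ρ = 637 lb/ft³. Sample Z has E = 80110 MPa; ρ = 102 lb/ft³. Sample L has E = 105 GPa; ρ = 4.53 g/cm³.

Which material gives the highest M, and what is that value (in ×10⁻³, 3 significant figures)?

Putting every candidate on a common basis:
  sample P: E = 291.4 GPa, ρ = 1840 kg/m³
  sample S: E = 207.0 GPa, ρ = 7805 kg/m³
  sample X: E = 116.6 GPa, ρ = 8900 kg/m³
  sample F: E = 320.6 GPa, ρ = 10200 kg/m³
  sample Z: E = 80.11 GPa, ρ = 1634 kg/m³
  sample L: E = 105.0 GPa, ρ = 4530 kg/m³
  sample P: M = 3.60×10⁻³
  sample Z: M = 2.64×10⁻³
  sample L: M = 1.04×10⁻³
  sample S: M = 0.758×10⁻³
  sample F: M = 0.671×10⁻³
  sample X: M = 0.549×10⁻³
Highest index: sample P.

sample P, M = 3.60×10⁻³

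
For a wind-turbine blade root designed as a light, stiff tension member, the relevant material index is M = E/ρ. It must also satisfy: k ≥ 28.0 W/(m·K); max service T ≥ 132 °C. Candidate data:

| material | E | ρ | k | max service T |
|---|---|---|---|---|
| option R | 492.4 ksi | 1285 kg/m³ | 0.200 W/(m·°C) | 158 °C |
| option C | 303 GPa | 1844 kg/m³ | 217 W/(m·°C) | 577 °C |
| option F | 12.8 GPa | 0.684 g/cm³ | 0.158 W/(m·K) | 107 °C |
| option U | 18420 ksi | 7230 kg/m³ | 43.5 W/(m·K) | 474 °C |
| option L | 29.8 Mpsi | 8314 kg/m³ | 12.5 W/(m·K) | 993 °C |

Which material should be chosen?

option C

Screen on constraints: k ≥ 28.0 W/(m·K); max service T ≥ 132 °C. Survivors: option C, option U.
Convert each candidate to consistent units, then evaluate M:
  option C: E = 303.0 GPa, ρ = 1844 kg/m³
  option U: E = 127.0 GPa, ρ = 7230 kg/m³
  option C: M = 164 MN·m/kg
  option U: M = 17.6 MN·m/kg
Option C has the largest M.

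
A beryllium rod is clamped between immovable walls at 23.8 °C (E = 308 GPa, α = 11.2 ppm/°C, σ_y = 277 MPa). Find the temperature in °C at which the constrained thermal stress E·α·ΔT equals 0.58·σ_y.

E·α·ΔT = 160.7 MPa ⇒ ΔT = 160.7 / (308.0×10³ × 11.2×10⁻⁶) = 46.57 K.
T = 23.8 + 46.57 = 70.37 °C.

70.4 °C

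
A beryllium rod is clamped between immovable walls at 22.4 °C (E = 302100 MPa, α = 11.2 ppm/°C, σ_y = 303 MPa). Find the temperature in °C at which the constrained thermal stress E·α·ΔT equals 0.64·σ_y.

79.7 °C

E = 302100 MPa = 302.1 GPa.
E·α·ΔT = 193.9 MPa ⇒ ΔT = 193.9 / (302.1×10³ × 11.2×10⁻⁶) = 57.31 K.
T = 22.4 + 57.31 = 79.71 °C.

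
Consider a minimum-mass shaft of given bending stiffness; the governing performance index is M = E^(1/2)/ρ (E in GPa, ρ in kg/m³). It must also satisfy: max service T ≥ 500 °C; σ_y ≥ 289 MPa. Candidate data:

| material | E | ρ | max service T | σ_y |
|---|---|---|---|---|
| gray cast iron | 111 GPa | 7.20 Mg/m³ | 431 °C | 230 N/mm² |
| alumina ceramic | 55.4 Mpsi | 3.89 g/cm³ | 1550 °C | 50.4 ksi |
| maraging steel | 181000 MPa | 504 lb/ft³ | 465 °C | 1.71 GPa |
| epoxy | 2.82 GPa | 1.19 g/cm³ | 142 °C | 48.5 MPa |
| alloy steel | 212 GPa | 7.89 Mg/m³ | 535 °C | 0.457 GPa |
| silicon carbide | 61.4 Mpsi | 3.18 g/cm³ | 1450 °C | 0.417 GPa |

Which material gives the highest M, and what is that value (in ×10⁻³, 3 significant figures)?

Screen on constraints: max service T ≥ 500 °C; σ_y ≥ 289 MPa. Survivors: alumina ceramic, alloy steel, silicon carbide.
Normalizing units and computing the index:
  alumina ceramic: E = 382.0 GPa, ρ = 3890 kg/m³
  alloy steel: E = 212.0 GPa, ρ = 7890 kg/m³
  silicon carbide: E = 423.3 GPa, ρ = 3180 kg/m³
  silicon carbide: M = 6.47×10⁻³
  alumina ceramic: M = 5.02×10⁻³
  alloy steel: M = 1.85×10⁻³
Silicon carbide ranks first.

silicon carbide, M = 6.47×10⁻³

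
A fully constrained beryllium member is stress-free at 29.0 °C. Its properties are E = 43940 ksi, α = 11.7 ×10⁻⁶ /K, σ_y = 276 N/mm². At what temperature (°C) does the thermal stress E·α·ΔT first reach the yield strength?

E = 43940 ksi = 303.0 GPa.
σ_y = 276 N/mm² = 276.0 MPa.
E·α·ΔT = 276.0 MPa ⇒ ΔT = 276.0 / (303.0×10³ × 11.7×10⁻⁶) = 77.87 K.
T = 29.0 + 77.87 = 106.9 °C.

107 °C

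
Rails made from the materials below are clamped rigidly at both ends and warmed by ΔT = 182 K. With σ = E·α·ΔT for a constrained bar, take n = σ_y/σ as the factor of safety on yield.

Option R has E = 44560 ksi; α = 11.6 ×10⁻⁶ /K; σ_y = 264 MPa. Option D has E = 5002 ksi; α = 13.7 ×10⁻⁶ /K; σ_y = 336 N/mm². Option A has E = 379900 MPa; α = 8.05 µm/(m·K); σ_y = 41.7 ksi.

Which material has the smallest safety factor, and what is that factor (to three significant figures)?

option R, n = 0.407

In consistent units (E in GPa, α in ×10⁻⁶/K, σ_y in MPa):
  option R: E = 307.2, α = 11.6, σ_y = 264.0 → σ = 649 MPa, n = 0.407
  option D: E = 34.49, α = 13.7, σ_y = 336.0 → σ = 86.0 MPa, n = 3.91
  option A: E = 379.9, α = 8.05, σ_y = 287.5 → σ = 557 MPa, n = 0.517
Smallest n: option R with n = 0.407.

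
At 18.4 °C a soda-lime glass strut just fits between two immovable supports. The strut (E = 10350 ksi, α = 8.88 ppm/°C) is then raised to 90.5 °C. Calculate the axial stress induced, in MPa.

45.7 MPa

E = 10350 ksi = 71.36 GPa.
ΔT = 72.10 K. Constrained thermal stress σ = E·α·ΔT = 71.36×10³ MPa × 8.88×10⁻⁶ × 72.10 = 45.7 MPa (compressive).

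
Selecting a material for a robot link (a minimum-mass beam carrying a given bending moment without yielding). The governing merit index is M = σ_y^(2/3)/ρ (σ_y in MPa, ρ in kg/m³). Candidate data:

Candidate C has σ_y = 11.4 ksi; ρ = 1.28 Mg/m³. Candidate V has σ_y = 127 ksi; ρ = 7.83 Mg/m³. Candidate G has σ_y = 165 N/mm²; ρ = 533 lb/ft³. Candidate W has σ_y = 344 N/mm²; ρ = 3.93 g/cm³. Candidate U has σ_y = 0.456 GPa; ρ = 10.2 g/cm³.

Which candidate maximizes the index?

After converting to SI:
  candidate C: σ_y = 78.60 MPa, ρ = 1280 kg/m³
  candidate V: σ_y = 875.6 MPa, ρ = 7830 kg/m³
  candidate G: σ_y = 165.0 MPa, ρ = 8538 kg/m³
  candidate W: σ_y = 344.0 MPa, ρ = 3930 kg/m³
  candidate U: σ_y = 456.0 MPa, ρ = 10200 kg/m³
  candidate C: M = 14.3×10⁻³
  candidate W: M = 12.5×10⁻³
  candidate V: M = 11.7×10⁻³
  candidate U: M = 5.81×10⁻³
  candidate G: M = 3.52×10⁻³
The maximum is for candidate C.

candidate C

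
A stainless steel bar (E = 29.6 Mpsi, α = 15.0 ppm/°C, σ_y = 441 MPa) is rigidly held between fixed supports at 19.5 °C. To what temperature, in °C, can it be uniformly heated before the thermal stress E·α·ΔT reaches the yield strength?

164 °C

E = 29.6 Mpsi = 204.1 GPa.
E·α·ΔT = 441.0 MPa ⇒ ΔT = 441.0 / (204.1×10³ × 15.0×10⁻⁶) = 144.1 K.
T = 19.5 + 144.1 = 163.6 °C.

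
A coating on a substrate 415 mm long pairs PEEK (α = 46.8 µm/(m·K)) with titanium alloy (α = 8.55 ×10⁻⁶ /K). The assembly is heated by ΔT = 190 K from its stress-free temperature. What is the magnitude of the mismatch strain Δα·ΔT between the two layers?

7.27×10⁻³

Δα = |46.8 − 8.55|×10⁻⁶/K = 38.2×10⁻⁶/K.
Mismatch strain = Δα·ΔT = 38.2×10⁻⁶ × 190.0 = 7.27×10⁻³.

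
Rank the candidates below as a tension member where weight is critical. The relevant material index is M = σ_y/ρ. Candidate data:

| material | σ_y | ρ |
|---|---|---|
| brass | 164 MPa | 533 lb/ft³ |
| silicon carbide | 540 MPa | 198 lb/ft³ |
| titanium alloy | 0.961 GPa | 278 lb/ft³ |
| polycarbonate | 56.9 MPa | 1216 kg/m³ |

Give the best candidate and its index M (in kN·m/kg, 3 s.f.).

After converting to SI:
  brass: σ_y = 164.0 MPa, ρ = 8538 kg/m³
  silicon carbide: σ_y = 540.0 MPa, ρ = 3172 kg/m³
  titanium alloy: σ_y = 961.0 MPa, ρ = 4453 kg/m³
  polycarbonate: σ_y = 56.90 MPa, ρ = 1216 kg/m³
  titanium alloy: M = 216 kN·m/kg
  silicon carbide: M = 170 kN·m/kg
  polycarbonate: M = 46.8 kN·m/kg
  brass: M = 19.2 kN·m/kg
Titanium alloy has the largest M.

titanium alloy, M = 216 kN·m/kg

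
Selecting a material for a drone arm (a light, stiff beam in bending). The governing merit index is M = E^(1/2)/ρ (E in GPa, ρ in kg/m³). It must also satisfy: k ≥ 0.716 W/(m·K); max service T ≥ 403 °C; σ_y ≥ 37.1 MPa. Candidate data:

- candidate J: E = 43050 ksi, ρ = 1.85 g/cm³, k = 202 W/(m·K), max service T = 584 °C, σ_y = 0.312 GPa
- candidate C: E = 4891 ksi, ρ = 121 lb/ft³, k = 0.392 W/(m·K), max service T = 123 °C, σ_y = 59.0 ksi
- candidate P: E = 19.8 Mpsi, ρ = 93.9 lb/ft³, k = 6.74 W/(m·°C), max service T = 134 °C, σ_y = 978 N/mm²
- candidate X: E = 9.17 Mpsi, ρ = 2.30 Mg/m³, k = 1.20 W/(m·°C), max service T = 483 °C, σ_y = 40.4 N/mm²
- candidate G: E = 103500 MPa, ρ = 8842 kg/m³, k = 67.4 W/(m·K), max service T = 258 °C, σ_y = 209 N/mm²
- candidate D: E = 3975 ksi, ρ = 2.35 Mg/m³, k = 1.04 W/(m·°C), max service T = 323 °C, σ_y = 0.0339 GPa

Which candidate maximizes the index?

candidate J

Screen on constraints: k ≥ 0.716 W/(m·K); max service T ≥ 403 °C; σ_y ≥ 37.1 MPa. Survivors: candidate J, candidate X.
Putting every candidate on a common basis:
  candidate J: E = 296.8 GPa, ρ = 1850 kg/m³
  candidate X: E = 63.22 GPa, ρ = 2300 kg/m³
  candidate J: M = 9.31×10⁻³
  candidate X: M = 3.46×10⁻³
Candidate J ranks first.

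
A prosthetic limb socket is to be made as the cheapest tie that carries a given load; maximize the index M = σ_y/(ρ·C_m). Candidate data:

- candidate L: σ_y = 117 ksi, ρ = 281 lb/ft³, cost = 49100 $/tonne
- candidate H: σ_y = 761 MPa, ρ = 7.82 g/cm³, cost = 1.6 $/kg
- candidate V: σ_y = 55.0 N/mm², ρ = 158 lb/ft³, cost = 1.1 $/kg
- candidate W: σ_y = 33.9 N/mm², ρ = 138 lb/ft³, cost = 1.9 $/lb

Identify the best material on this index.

candidate H

After converting to SI:
  candidate L: σ_y = 806.7 MPa, ρ = 4501 kg/m³, cost = 49.10 $/kg
  candidate H: σ_y = 761.0 MPa, ρ = 7820 kg/m³, cost = 1.600 $/kg
  candidate V: σ_y = 55.00 MPa, ρ = 2531 kg/m³, cost = 1.100 $/kg
  candidate W: σ_y = 33.90 MPa, ρ = 2211 kg/m³, cost = 4.189 $/kg
  candidate H: M = 60.8 kN·m per $
  candidate V: M = 19.8 kN·m per $
  candidate W: M = 3.66 kN·m per $
  candidate L: M = 3.65 kN·m per $
Highest index: candidate H.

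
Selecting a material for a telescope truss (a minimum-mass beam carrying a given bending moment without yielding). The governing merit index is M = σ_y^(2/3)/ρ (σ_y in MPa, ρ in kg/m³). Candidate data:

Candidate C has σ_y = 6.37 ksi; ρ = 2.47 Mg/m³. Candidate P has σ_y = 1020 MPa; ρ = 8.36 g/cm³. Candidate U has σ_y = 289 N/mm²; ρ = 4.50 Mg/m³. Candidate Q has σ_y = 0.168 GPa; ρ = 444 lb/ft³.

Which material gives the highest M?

candidate P

Convert each candidate to consistent units, then evaluate M:
  candidate C: σ_y = 43.92 MPa, ρ = 2470 kg/m³
  candidate P: σ_y = 1020 MPa, ρ = 8360 kg/m³
  candidate U: σ_y = 289.0 MPa, ρ = 4500 kg/m³
  candidate Q: σ_y = 168.0 MPa, ρ = 7112 kg/m³
  candidate P: M = 12.1×10⁻³
  candidate U: M = 9.71×10⁻³
  candidate C: M = 5.04×10⁻³
  candidate Q: M = 4.28×10⁻³
Candidate P has the largest M.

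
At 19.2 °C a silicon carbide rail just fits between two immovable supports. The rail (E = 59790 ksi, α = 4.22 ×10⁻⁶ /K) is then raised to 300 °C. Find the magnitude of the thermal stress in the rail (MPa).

E = 59790 ksi = 412.2 GPa.
ΔT = 280.8 K. Constrained thermal stress σ = E·α·ΔT = 412.2×10³ MPa × 4.22×10⁻⁶ × 280.8 = 488 MPa (compressive).

488 MPa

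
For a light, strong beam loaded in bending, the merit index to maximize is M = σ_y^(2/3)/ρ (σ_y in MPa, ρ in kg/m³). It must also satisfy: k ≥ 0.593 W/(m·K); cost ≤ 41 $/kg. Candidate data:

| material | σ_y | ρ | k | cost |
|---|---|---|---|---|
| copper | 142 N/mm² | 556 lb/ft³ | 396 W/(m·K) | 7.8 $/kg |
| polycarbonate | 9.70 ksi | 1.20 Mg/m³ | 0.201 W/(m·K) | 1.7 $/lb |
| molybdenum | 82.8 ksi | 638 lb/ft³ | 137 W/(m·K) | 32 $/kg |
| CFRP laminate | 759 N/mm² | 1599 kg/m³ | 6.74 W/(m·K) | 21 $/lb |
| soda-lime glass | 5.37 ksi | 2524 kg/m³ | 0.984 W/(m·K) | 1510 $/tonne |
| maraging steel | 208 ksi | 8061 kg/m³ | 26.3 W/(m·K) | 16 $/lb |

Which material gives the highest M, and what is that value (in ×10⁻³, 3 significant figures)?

maraging steel, M = 15.8×10⁻³

Screen on constraints: k ≥ 0.593 W/(m·K); cost ≤ 41 $/kg. Survivors: copper, molybdenum, soda-lime glass, maraging steel.
Putting every candidate on a common basis:
  copper: σ_y = 142.0 MPa, ρ = 8906 kg/m³
  molybdenum: σ_y = 570.9 MPa, ρ = 10220 kg/m³
  soda-lime glass: σ_y = 37.02 MPa, ρ = 2524 kg/m³
  maraging steel: σ_y = 1434 MPa, ρ = 8061 kg/m³
  maraging steel: M = 15.8×10⁻³
  molybdenum: M = 6.73×10⁻³
  soda-lime glass: M = 4.40×10⁻³
  copper: M = 3.06×10⁻³
The maximum is for maraging steel.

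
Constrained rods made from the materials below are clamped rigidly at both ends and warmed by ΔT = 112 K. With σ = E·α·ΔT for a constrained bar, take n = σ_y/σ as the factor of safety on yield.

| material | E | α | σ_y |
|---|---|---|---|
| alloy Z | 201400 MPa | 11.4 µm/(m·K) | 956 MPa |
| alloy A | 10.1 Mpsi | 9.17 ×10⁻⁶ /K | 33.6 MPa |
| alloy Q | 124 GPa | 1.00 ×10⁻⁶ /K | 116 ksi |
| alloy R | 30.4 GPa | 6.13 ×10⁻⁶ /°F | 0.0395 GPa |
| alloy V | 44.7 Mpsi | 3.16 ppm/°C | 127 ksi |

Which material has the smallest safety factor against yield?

alloy A

Per material, after unit conversion:
  alloy Z: E = 201.4, α = 11.4, σ_y = 956.0 → σ = 257 MPa, n = 3.72
  alloy A: E = 69.64, α = 9.17, σ_y = 33.60 → σ = 71.5 MPa, n = 0.470
  alloy Q: E = 124.0, α = 1.00, σ_y = 799.8 → σ = 13.9 MPa, n = 57.6
  alloy R: E = 30.40, α = 11.0, σ_y = 39.50 → σ = 37.6 MPa, n = 1.05
  alloy V: E = 308.2, α = 3.16, σ_y = 875.6 → σ = 109 MPa, n = 8.03
Smallest n: alloy A with n = 0.470.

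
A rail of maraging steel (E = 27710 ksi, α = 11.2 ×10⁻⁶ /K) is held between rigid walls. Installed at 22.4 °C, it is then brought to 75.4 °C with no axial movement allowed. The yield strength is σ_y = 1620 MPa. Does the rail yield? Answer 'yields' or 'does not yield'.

does not yield

E = 27710 ksi = 191.1 GPa.
ΔT = 53.00 K. Constrained thermal stress σ = E·α·ΔT = 191.1×10³ MPa × 11.2×10⁻⁶ × 53.00 = 113 MPa (compressive).
Compare to σ_y = 1620 MPa: σ < σ_y, so it does not yield.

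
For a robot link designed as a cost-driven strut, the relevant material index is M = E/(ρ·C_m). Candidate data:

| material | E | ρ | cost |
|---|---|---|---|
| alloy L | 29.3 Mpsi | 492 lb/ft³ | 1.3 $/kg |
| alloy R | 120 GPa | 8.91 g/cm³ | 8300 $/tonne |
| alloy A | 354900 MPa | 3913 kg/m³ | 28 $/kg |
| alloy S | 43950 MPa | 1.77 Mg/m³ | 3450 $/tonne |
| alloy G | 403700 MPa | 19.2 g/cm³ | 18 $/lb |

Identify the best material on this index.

Convert each candidate to consistent units, then evaluate M:
  alloy L: E = 202.0 GPa, ρ = 7881 kg/m³, cost = 1.300 $/kg
  alloy R: E = 120.0 GPa, ρ = 8910 kg/m³, cost = 8.300 $/kg
  alloy A: E = 354.9 GPa, ρ = 3913 kg/m³, cost = 28.00 $/kg
  alloy S: E = 43.95 GPa, ρ = 1770 kg/m³, cost = 3.450 $/kg
  alloy G: E = 403.7 GPa, ρ = 19200 kg/m³, cost = 39.68 $/kg
  alloy L: M = 19.7 MN·m per $
  alloy S: M = 7.20 MN·m per $
  alloy A: M = 3.24 MN·m per $
  alloy R: M = 1.62 MN·m per $
  alloy G: M = 0.530 MN·m per $
Alloy L ranks first.

alloy L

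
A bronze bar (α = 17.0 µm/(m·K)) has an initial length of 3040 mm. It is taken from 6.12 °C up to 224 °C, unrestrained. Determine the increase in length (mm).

ΔT = 224 − 6.12 = 217.9 K.
ΔL = α·L₀·ΔT = 17.0×10⁻⁶ × 3040 mm × 217.9 K = 11.3 mm.

11.3 mm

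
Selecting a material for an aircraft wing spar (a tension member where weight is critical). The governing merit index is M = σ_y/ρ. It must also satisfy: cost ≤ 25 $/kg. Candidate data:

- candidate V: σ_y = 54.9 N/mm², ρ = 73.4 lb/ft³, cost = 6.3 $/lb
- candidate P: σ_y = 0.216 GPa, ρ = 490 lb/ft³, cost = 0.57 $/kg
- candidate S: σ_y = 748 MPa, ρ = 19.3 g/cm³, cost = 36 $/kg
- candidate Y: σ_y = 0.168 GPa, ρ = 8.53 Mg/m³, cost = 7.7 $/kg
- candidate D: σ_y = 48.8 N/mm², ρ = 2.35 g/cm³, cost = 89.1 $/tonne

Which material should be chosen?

candidate V

Screen on constraints: cost ≤ 25 $/kg. Survivors: candidate V, candidate P, candidate Y, candidate D.
Convert each candidate to consistent units, then evaluate M:
  candidate V: σ_y = 54.90 MPa, ρ = 1176 kg/m³
  candidate P: σ_y = 216.0 MPa, ρ = 7849 kg/m³
  candidate Y: σ_y = 168.0 MPa, ρ = 8530 kg/m³
  candidate D: σ_y = 48.80 MPa, ρ = 2350 kg/m³
  candidate V: M = 46.7 kN·m/kg
  candidate P: M = 27.5 kN·m/kg
  candidate D: M = 20.8 kN·m/kg
  candidate Y: M = 19.7 kN·m/kg
Candidate V has the largest M.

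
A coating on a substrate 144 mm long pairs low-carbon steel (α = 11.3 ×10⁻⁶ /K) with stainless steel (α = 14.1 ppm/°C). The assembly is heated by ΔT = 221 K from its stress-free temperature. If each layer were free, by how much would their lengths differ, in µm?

89.1 µm

Δα = |11.3 − 14.1|×10⁻⁶/K = 2.80×10⁻⁶/K.
ΔL_mismatch = Δα·L·ΔT = 2.80×10⁻⁶ × 144.0 mm × 221.0 K = 89.1 µm.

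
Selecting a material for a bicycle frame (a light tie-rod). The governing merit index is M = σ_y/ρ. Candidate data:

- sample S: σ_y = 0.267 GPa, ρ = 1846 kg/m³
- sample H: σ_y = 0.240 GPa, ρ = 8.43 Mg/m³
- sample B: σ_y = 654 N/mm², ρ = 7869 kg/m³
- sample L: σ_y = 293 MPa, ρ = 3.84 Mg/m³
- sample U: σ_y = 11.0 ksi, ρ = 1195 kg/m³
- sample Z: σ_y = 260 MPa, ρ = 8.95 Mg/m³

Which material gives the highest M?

sample S

Normalizing units and computing the index:
  sample S: σ_y = 267.0 MPa, ρ = 1846 kg/m³
  sample H: σ_y = 240.0 MPa, ρ = 8430 kg/m³
  sample B: σ_y = 654.0 MPa, ρ = 7869 kg/m³
  sample L: σ_y = 293.0 MPa, ρ = 3840 kg/m³
  sample U: σ_y = 75.84 MPa, ρ = 1195 kg/m³
  sample Z: σ_y = 260.0 MPa, ρ = 8950 kg/m³
  sample S: M = 145 kN·m/kg
  sample B: M = 83.1 kN·m/kg
  sample L: M = 76.3 kN·m/kg
  sample U: M = 63.5 kN·m/kg
  sample Z: M = 29.1 kN·m/kg
  sample H: M = 28.5 kN·m/kg
Highest index: sample S.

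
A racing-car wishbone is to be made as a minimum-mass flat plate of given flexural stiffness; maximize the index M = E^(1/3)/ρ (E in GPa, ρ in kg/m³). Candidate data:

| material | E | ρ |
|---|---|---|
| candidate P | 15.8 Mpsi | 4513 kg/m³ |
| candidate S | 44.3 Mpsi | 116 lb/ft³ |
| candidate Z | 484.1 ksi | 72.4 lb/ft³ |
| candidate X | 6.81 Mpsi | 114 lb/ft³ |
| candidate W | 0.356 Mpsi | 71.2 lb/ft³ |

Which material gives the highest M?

candidate S

In SI units:
  candidate P: E = 108.9 GPa, ρ = 4513 kg/m³
  candidate S: E = 305.4 GPa, ρ = 1858 kg/m³
  candidate Z: E = 3.338 GPa, ρ = 1160 kg/m³
  candidate X: E = 46.95 GPa, ρ = 1826 kg/m³
  candidate W: E = 2.455 GPa, ρ = 1141 kg/m³
  candidate S: M = 3.62×10⁻³
  candidate X: M = 1.98×10⁻³
  candidate Z: M = 1.29×10⁻³
  candidate W: M = 1.18×10⁻³
  candidate P: M = 1.06×10⁻³
Highest index: candidate S.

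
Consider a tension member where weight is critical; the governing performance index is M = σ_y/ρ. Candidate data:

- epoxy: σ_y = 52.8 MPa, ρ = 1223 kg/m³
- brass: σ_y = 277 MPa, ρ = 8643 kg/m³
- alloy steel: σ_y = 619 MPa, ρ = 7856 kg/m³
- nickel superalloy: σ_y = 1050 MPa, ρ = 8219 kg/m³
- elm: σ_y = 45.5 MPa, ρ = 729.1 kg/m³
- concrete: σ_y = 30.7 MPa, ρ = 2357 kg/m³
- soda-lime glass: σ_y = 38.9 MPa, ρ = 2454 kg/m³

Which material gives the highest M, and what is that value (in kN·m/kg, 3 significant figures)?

nickel superalloy, M = 128 kN·m/kg

Evaluate M for each candidate:
  nickel superalloy: M = 128 kN·m/kg
  alloy steel: M = 78.8 kN·m/kg
  elm: M = 62.4 kN·m/kg
  epoxy: M = 43.2 kN·m/kg
  brass: M = 32.0 kN·m/kg
  soda-lime glass: M = 15.9 kN·m/kg
  concrete: M = 13.0 kN·m/kg
The maximum is for nickel superalloy.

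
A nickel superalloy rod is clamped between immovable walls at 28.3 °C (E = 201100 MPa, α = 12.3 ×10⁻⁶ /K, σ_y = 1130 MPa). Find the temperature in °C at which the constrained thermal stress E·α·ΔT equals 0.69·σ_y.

E = 201100 MPa = 201.1 GPa.
E·α·ΔT = 779.7 MPa ⇒ ΔT = 779.7 / (201.1×10³ × 12.3×10⁻⁶) = 315.2 K.
T = 28.3 + 315.2 = 343.5 °C.

344 °C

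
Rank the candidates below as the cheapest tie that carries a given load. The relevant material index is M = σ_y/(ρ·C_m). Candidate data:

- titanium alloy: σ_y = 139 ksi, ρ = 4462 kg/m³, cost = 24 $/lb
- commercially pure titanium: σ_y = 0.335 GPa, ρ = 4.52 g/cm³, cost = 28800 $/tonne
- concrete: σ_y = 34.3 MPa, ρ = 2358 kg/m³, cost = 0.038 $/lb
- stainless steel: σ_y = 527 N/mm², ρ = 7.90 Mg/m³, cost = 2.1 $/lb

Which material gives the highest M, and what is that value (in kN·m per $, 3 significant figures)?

Normalizing units and computing the index:
  titanium alloy: σ_y = 958.4 MPa, ρ = 4462 kg/m³, cost = 52.91 $/kg
  commercially pure titanium: σ_y = 335.0 MPa, ρ = 4520 kg/m³, cost = 28.80 $/kg
  concrete: σ_y = 34.30 MPa, ρ = 2358 kg/m³, cost = 0.08377 $/kg
  stainless steel: σ_y = 527.0 MPa, ρ = 7900 kg/m³, cost = 4.630 $/kg
  concrete: M = 174 kN·m per $
  stainless steel: M = 14.4 kN·m per $
  titanium alloy: M = 4.06 kN·m per $
  commercially pure titanium: M = 2.57 kN·m per $
Highest index: concrete.

concrete, M = 174 kN·m per $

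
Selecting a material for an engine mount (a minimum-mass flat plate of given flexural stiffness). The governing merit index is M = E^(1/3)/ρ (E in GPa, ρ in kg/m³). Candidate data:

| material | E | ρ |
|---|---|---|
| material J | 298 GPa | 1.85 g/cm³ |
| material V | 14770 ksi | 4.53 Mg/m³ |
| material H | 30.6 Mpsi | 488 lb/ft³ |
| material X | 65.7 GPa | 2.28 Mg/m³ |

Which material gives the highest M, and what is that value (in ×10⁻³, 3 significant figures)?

material J, M = 3.61×10⁻³

Putting every candidate on a common basis:
  material J: E = 298.0 GPa, ρ = 1850 kg/m³
  material V: E = 101.8 GPa, ρ = 4530 kg/m³
  material H: E = 211.0 GPa, ρ = 7817 kg/m³
  material X: E = 65.70 GPa, ρ = 2280 kg/m³
  material J: M = 3.61×10⁻³
  material X: M = 1.77×10⁻³
  material V: M = 1.03×10⁻³
  material H: M = 0.762×10⁻³
Material J ranks first.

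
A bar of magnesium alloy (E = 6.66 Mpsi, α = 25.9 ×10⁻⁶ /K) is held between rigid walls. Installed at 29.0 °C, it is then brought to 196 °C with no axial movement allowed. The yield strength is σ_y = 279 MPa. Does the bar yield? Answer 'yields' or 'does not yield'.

does not yield

E = 6.66 Mpsi = 45.92 GPa.
ΔT = 167.0 K. Constrained thermal stress σ = E·α·ΔT = 45.92×10³ MPa × 25.9×10⁻⁶ × 167.0 = 199 MPa (compressive).
Compare to σ_y = 279 MPa: σ < σ_y, so it does not yield.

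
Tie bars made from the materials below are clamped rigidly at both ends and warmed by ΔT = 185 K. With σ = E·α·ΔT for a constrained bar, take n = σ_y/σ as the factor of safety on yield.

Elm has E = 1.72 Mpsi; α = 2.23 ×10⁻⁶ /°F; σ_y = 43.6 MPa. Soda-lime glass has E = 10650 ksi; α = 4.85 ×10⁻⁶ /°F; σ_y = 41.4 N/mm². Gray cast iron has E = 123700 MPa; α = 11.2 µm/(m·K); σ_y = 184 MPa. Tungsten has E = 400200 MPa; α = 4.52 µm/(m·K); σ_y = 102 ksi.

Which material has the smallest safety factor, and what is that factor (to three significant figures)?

Converting E to GPa, α to ×10⁻⁶/K, σ_y to MPa, then σ and n for each:
  elm: E = 11.86, α = 4.01, σ_y = 43.60 → σ = 8.81 MPa, n = 4.95
  soda-lime glass: E = 73.43, α = 8.73, σ_y = 41.40 → σ = 119 MPa, n = 0.349
  gray cast iron: E = 123.7, α = 11.2, σ_y = 184.0 → σ = 256 MPa, n = 0.718
  tungsten: E = 400.2, α = 4.52, σ_y = 703.3 → σ = 335 MPa, n = 2.10
Smallest n: soda-lime glass with n = 0.349.

soda-lime glass, n = 0.349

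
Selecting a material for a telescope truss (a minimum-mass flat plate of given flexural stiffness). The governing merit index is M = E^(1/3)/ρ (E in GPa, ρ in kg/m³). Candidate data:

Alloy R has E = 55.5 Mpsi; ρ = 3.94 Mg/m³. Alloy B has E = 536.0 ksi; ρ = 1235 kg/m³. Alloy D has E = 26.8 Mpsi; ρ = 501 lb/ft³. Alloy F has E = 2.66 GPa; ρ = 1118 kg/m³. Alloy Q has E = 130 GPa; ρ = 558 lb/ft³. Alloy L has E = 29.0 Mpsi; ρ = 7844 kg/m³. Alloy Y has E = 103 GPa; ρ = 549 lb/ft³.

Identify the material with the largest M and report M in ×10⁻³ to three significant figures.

alloy R, M = 1.84×10⁻³

In SI units:
  alloy R: E = 382.7 GPa, ρ = 3940 kg/m³
  alloy B: E = 3.696 GPa, ρ = 1235 kg/m³
  alloy D: E = 184.8 GPa, ρ = 8025 kg/m³
  alloy F: E = 2.660 GPa, ρ = 1118 kg/m³
  alloy Q: E = 130.0 GPa, ρ = 8938 kg/m³
  alloy L: E = 199.9 GPa, ρ = 7844 kg/m³
  alloy Y: E = 103.0 GPa, ρ = 8794 kg/m³
  alloy R: M = 1.84×10⁻³
  alloy B: M = 1.25×10⁻³
  alloy F: M = 1.24×10⁻³
  alloy L: M = 0.745×10⁻³
  alloy D: M = 0.710×10⁻³
  alloy Q: M = 0.567×10⁻³
  alloy Y: M = 0.533×10⁻³
Alloy R ranks first.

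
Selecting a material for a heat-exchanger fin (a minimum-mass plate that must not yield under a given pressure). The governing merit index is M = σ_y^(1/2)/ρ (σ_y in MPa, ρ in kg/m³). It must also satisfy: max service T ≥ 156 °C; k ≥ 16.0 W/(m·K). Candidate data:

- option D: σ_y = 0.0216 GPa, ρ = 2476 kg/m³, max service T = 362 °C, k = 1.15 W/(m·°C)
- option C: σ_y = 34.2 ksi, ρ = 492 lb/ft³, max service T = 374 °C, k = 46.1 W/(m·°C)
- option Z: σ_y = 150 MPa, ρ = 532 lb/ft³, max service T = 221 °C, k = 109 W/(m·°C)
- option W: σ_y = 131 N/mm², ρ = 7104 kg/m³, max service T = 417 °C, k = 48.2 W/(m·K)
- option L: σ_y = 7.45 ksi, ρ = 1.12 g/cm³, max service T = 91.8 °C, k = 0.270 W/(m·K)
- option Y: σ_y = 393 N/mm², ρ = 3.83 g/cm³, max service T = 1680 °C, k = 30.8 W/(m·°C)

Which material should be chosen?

Screen on constraints: max service T ≥ 156 °C; k ≥ 16.0 W/(m·K). Survivors: option C, option Z, option W, option Y.
After converting to SI:
  option C: σ_y = 235.8 MPa, ρ = 7881 kg/m³
  option Z: σ_y = 150.0 MPa, ρ = 8522 kg/m³
  option W: σ_y = 131.0 MPa, ρ = 7104 kg/m³
  option Y: σ_y = 393.0 MPa, ρ = 3830 kg/m³
  option Y: M = 5.18×10⁻³
  option C: M = 1.95×10⁻³
  option W: M = 1.61×10⁻³
  option Z: M = 1.44×10⁻³
Option Y ranks first.

option Y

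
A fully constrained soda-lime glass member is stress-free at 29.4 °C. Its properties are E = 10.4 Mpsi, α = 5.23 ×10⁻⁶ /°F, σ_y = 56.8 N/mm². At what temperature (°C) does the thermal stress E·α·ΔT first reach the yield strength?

E = 10.4 Mpsi = 71.71 GPa.
α = 5.23×10⁻⁶/°F × 9/5 = 9.41×10⁻⁶/K.
σ_y = 56.8 N/mm² = 56.80 MPa.
E·α·ΔT = 56.80 MPa ⇒ ΔT = 56.80 / (71.71×10³ × 9.41×10⁻⁶) = 84.14 K.
T = 29.4 + 84.14 = 113.5 °C.

114 °C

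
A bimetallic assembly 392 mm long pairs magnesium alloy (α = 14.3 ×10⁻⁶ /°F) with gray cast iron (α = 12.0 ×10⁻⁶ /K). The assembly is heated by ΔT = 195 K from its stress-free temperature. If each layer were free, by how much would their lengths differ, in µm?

1050 µm

magnesium alloy: α = 14.3×10⁻⁶/°F × 9/5 = 25.7×10⁻⁶/K.
Δα = |25.7 − 12.0|×10⁻⁶/K = 13.7×10⁻⁶/K.
ΔL_mismatch = Δα·L·ΔT = 13.7×10⁻⁶ × 392.0 mm × 195.0 K = 1050 µm.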